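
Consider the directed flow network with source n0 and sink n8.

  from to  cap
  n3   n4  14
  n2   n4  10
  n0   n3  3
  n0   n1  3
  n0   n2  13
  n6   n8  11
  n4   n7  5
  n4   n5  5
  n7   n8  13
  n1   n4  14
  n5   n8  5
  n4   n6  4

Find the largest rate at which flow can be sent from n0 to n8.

14

Augment n0→n1→n4→n5→n8: bottleneck 3, flow now 3.
Augment n0→n2→n4→n5→n8: bottleneck 2, flow now 5.
Augment n0→n2→n4→n6→n8: bottleneck 4, flow now 9.
Augment n0→n2→n4→n7→n8: bottleneck 4, flow now 13.
Augment n0→n3→n4→n7→n8: bottleneck 1, flow now 14.
No augmenting path remains; maximum flow = 14.
In the residual graph, reachable from n0: {n0, n1, n2, n3, n4}.
Min-cut edges: n4→n5 (5), n4→n6 (4), n4→n7 (5); capacity 5 + 4 + 5 = 14.
This cut is saturated, so no flow can exceed 14.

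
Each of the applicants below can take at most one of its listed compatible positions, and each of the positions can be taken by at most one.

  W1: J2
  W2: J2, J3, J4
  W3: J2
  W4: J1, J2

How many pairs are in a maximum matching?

3

Unit-capacity flow: source→left, listed edges, right→sink; max matching = max flow.
Augmenting path W1→J2 (+1); matched 1.
Augmenting path W2→J3 (+1); matched 2.
Augmenting path W4→J1 (+1); matched 3.
No augmenting path remains; maximum matching = 3.
König certificate: {W2, W4, J2} is a vertex cover of size 3 (every listed pair touches it), so no matching can be larger.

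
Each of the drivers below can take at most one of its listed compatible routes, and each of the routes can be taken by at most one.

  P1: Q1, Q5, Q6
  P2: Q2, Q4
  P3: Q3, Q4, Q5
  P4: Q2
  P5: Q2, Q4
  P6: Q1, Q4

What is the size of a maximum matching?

5

Unit-capacity flow: source→left, listed edges, right→sink; max matching = max flow.
Augmenting path P1→Q1 (+1); matched 1.
Augmenting path P2→Q2 (+1); matched 2.
Augmenting path P3→Q3 (+1); matched 3.
Augmenting path P5→Q4 (+1); matched 4.
Augmenting path P6→Q1→P1→Q5 (+1); matched 5.
No augmenting path remains; maximum matching = 5.
König certificate: {P1, P3, P6, Q2, Q4} is a vertex cover of size 5 (every listed pair touches it), so no matching can be larger.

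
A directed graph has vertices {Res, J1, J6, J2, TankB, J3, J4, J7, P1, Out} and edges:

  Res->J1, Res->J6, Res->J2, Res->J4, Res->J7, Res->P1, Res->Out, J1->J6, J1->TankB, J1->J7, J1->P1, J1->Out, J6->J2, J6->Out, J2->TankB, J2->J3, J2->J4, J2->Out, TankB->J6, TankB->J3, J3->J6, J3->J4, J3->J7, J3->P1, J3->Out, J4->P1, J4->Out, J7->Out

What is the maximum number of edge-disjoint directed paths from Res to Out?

6

Assign every edge capacity 1; by Menger, the answer equals the max flow.
Path Res→Out (+1); total 1.
Path Res→J1→Out (+1); total 2.
Path Res→J6→Out (+1); total 3.
Path Res→J2→Out (+1); total 4.
Path Res→J4→Out (+1); total 5.
Path Res→J7→Out (+1); total 6.
No residual Res→Out path; max flow = 6.
Certifying cut of size 6: {Res→J1, Res→J2, Res→J4, Res→J6, Res→J7, Res→Out}.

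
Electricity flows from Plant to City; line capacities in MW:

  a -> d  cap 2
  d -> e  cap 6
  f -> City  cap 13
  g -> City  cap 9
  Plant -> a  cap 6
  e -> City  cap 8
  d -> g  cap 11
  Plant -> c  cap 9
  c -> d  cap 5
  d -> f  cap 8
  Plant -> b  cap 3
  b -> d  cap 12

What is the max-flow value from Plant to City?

10

Augment Plant→a→d→e→City: bottleneck 2, flow now 2.
Augment Plant→b→d→e→City: bottleneck 3, flow now 5.
Augment Plant→c→d→e→City: bottleneck 1, flow now 6.
Augment Plant→c→d→f→City: bottleneck 4, flow now 10.
No augmenting path remains; maximum flow = 10.
In the residual graph, reachable from Plant: {Plant, a, c}.
Min-cut edges: Plant→b (3), a→d (2), c→d (5); capacity 3 + 2 + 5 = 10.
This cut is saturated, so no flow can exceed 10.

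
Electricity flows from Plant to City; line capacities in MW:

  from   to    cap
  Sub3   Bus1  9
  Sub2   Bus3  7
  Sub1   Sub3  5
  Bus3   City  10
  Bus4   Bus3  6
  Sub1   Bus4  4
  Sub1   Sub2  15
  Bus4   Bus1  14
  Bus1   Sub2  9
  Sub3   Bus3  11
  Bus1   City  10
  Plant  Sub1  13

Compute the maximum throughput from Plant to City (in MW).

13

Augment Plant→Sub1→Sub2→Bus3→City: bottleneck 7, flow now 7.
Augment Plant→Sub1→Bus4→Bus3→City: bottleneck 3, flow now 10.
Augment Plant→Sub1→Bus4→Bus1→City: bottleneck 1, flow now 11.
Augment Plant→Sub1→Sub3→Bus1→City: bottleneck 2, flow now 13.
No augmenting path remains; maximum flow = 13.
In the residual graph, reachable from Plant: {Plant}.
Min-cut edges: Plant→Sub1 (13); capacity 13 = 13.
This cut is saturated, so no flow can exceed 13.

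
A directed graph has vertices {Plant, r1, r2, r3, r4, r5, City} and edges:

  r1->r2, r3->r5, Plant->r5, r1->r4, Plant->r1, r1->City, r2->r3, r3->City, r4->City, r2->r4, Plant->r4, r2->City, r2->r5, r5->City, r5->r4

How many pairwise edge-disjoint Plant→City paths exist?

3

Assign every edge capacity 1; by Menger, the answer equals the max flow.
Path Plant→r1→City (+1); total 1.
Path Plant→r4→City (+1); total 2.
Path Plant→r5→City (+1); total 3.
No residual Plant→City path; max flow = 3.
Certifying cut of size 3: {Plant→r1, Plant→r4, Plant→r5}.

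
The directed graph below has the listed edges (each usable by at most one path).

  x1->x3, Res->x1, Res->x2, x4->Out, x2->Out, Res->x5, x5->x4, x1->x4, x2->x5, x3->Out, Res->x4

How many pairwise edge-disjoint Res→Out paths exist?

Assign every edge capacity 1; by Menger, the answer equals the max flow.
Path Res→x2→Out (+1); total 1.
Path Res→x4→Out (+1); total 2.
Path Res→x1→x3→Out (+1); total 3.
No residual Res→Out path; max flow = 3.
Certifying cut of size 3: {Res→x1, Res→x2, x4→Out}.

3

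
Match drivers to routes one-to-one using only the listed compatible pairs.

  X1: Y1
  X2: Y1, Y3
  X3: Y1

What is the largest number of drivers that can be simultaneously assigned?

Unit-capacity flow: source→left, listed edges, right→sink; max matching = max flow.
Augmenting path X1→Y1 (+1); matched 1.
Augmenting path X2→Y3 (+1); matched 2.
No augmenting path remains; maximum matching = 2.
König certificate: {X2, Y1} is a vertex cover of size 2 (every listed pair touches it), so no matching can be larger.

2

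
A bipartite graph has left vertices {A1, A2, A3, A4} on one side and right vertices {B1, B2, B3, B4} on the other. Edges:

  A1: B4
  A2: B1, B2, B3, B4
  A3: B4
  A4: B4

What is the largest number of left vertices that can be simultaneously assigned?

Unit-capacity flow: source→left, listed edges, right→sink; max matching = max flow.
Augmenting path A1→B4 (+1); matched 1.
Augmenting path A2→B1 (+1); matched 2.
No augmenting path remains; maximum matching = 2.
König certificate: {A2, B4} is a vertex cover of size 2 (every listed pair touches it), so no matching can be larger.

2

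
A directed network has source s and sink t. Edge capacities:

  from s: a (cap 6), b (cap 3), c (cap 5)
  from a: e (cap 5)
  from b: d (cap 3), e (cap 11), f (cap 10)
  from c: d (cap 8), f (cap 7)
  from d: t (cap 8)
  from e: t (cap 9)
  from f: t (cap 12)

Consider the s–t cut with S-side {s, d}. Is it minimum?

Given cut capacity: 6 + 3 + 5 + 8 = 22.
Augment s→a→e→t: bottleneck 5, flow now 5.
Augment s→b→d→t: bottleneck 3, flow now 8.
Augment s→c→d→t: bottleneck 5, flow now 13.
No augmenting path remains; maximum flow = 13.
In the residual graph, reachable from s: {s, a}.
Min-cut edges: s→b (3), s→c (5), a→e (5); capacity 3 + 5 + 5 = 13.
Cut capacity 22 exceeds the max flow 13, so it is not minimum.

No — its capacity is 22, but the minimum cut has capacity 13.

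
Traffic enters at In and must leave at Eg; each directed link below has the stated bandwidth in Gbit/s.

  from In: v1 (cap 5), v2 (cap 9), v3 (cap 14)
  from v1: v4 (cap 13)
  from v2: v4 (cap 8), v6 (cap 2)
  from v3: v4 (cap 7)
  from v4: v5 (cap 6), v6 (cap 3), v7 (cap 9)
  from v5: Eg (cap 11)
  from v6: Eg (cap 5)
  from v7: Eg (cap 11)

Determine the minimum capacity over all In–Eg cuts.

Augment In→v2→v6→Eg: bottleneck 2, flow now 2.
Augment In→v1→v4→v5→Eg: bottleneck 5, flow now 7.
Augment In→v2→v4→v5→Eg: bottleneck 1, flow now 8.
Augment In→v2→v4→v6→Eg: bottleneck 3, flow now 11.
Augment In→v2→v4→v7→Eg: bottleneck 3, flow now 14.
Augment In→v3→v4→v7→Eg: bottleneck 6, flow now 20.
No augmenting path remains; maximum flow = 20.
By max-flow min-cut, the minimum cut capacity equals the max flow.
In the residual graph, reachable from In: {In, v1, v2, v3, v4}.
Min-cut edges: v2→v6 (2), v4→v5 (6), v4→v6 (3), v4→v7 (9); capacity 2 + 6 + 3 + 9 = 20.

20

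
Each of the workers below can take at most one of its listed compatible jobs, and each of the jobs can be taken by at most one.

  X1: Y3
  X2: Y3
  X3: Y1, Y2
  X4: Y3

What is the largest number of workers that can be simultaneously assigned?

Unit-capacity flow: source→left, listed edges, right→sink; max matching = max flow.
Augmenting path X1→Y3 (+1); matched 1.
Augmenting path X3→Y1 (+1); matched 2.
No augmenting path remains; maximum matching = 2.
König certificate: {X3, Y3} is a vertex cover of size 2 (every listed pair touches it), so no matching can be larger.

2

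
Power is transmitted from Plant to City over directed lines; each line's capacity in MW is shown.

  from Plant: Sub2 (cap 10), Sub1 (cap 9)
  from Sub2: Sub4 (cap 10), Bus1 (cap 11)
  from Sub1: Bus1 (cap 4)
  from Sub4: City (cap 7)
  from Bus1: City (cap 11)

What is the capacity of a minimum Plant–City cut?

Augment Plant→Sub2→Sub4→City: bottleneck 7, flow now 7.
Augment Plant→Sub2→Bus1→City: bottleneck 3, flow now 10.
Augment Plant→Sub1→Bus1→City: bottleneck 4, flow now 14.
No augmenting path remains; maximum flow = 14.
By max-flow min-cut, the minimum cut capacity equals the max flow.
In the residual graph, reachable from Plant: {Plant, Sub1}.
Min-cut edges: Plant→Sub2 (10), Sub1→Bus1 (4); capacity 10 + 4 = 14.

14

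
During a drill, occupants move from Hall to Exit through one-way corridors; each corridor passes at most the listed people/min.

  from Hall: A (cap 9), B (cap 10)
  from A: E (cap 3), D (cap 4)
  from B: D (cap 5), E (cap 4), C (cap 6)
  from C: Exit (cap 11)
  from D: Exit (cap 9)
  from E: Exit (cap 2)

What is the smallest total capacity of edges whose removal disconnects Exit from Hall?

16

Augment Hall→A→D→Exit: bottleneck 4, flow now 4.
Augment Hall→A→E→Exit: bottleneck 2, flow now 6.
Augment Hall→B→C→Exit: bottleneck 6, flow now 12.
Augment Hall→B→D→Exit: bottleneck 4, flow now 16.
No augmenting path remains; maximum flow = 16.
By max-flow min-cut, the minimum cut capacity equals the max flow.
In the residual graph, reachable from Hall: {Hall, A, E}.
Min-cut edges: Hall→B (10), A→D (4), E→Exit (2); capacity 10 + 4 + 2 = 16.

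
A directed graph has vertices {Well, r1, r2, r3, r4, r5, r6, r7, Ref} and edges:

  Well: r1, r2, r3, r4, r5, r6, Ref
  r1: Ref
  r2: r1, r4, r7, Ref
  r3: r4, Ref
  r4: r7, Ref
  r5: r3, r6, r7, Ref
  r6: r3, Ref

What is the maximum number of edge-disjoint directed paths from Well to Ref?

7

Assign every edge capacity 1; by Menger, the answer equals the max flow.
Path Well→Ref (+1); total 1.
Path Well→r1→Ref (+1); total 2.
Path Well→r2→Ref (+1); total 3.
Path Well→r3→Ref (+1); total 4.
Path Well→r4→Ref (+1); total 5.
Path Well→r5→Ref (+1); total 6.
Path Well→r6→Ref (+1); total 7.
No residual Well→Ref path; max flow = 7.
Certifying cut of size 7: {Well→Ref, Well→r1, Well→r2, Well→r3, Well→r4, Well→r5, Well→r6}.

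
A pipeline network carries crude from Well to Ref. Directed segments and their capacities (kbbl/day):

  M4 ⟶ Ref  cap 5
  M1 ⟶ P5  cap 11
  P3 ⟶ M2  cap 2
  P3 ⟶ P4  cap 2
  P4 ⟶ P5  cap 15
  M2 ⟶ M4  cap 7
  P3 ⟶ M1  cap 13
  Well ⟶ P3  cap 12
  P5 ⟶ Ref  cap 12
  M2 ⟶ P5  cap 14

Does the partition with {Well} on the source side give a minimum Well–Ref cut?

Yes — it is a minimum cut (capacity 12).

Given cut capacity: 12 = 12.
Augment Well→P3→P4→P5→Ref: bottleneck 2, flow now 2.
Augment Well→P3→M1→P5→Ref: bottleneck 10, flow now 12.
No augmenting path remains; maximum flow = 12.
Cut capacity 12 equals the max flow, so it is a minimum cut.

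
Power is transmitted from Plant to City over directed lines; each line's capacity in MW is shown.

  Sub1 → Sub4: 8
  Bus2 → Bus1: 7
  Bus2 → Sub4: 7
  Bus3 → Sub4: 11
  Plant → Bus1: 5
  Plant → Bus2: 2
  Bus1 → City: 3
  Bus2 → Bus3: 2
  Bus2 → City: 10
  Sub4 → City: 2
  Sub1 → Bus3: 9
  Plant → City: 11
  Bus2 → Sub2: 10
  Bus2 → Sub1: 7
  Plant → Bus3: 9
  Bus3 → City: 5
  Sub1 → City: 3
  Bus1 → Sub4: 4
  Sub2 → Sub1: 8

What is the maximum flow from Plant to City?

Augment Plant→City: bottleneck 11, flow now 11.
Augment Plant→Bus2→City: bottleneck 2, flow now 13.
Augment Plant→Bus1→City: bottleneck 3, flow now 16.
Augment Plant→Bus3→City: bottleneck 5, flow now 21.
Augment Plant→Bus1→Sub4→City: bottleneck 2, flow now 23.
No augmenting path remains; maximum flow = 23.
In the residual graph, reachable from Plant: {Plant, Bus1, Bus3, Sub4}.
Min-cut edges: Plant→Bus2 (2), Plant→City (11), Bus1→City (3), Bus3→City (5), Sub4→City (2); capacity 2 + 11 + 3 + 5 + 2 = 23.
This cut is saturated, so no flow can exceed 23.

23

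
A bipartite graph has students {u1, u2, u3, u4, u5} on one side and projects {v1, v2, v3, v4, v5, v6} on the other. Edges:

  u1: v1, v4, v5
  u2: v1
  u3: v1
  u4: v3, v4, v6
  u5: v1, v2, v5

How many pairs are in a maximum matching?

Unit-capacity flow: source→left, listed edges, right→sink; max matching = max flow.
Augmenting path u1→v1 (+1); matched 1.
Augmenting path u4→v3 (+1); matched 2.
Augmenting path u5→v2 (+1); matched 3.
Augmenting path u2→v1→u1→v4 (+1); matched 4.
No augmenting path remains; maximum matching = 4.
König certificate: {u1, u4, u5, v1} is a vertex cover of size 4 (every listed pair touches it), so no matching can be larger.

4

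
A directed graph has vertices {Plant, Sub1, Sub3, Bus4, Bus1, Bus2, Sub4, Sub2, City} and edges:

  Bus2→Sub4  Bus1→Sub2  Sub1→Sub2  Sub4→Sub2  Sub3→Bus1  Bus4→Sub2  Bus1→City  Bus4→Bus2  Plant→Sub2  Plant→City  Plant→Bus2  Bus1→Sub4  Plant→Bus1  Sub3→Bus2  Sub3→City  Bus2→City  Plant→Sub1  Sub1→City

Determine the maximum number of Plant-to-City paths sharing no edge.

4

Assign every edge capacity 1; by Menger, the answer equals the max flow.
Path Plant→City (+1); total 1.
Path Plant→Sub1→City (+1); total 2.
Path Plant→Bus1→City (+1); total 3.
Path Plant→Bus2→City (+1); total 4.
No residual Plant→City path; max flow = 4.
Certifying cut of size 4: {Plant→Bus1, Plant→Bus2, Plant→City, Plant→Sub1}.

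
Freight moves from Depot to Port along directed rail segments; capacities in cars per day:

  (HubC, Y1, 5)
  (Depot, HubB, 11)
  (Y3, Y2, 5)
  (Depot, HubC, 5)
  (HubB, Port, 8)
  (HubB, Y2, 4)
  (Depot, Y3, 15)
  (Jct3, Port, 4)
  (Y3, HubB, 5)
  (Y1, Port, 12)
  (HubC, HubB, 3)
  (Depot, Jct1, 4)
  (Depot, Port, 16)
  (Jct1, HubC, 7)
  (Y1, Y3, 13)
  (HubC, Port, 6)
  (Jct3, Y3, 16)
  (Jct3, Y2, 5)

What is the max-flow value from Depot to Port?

Augment Depot→Port: bottleneck 16, flow now 16.
Augment Depot→HubC→Port: bottleneck 5, flow now 21.
Augment Depot→HubB→Port: bottleneck 8, flow now 29.
Augment Depot→Jct1→HubC→Port: bottleneck 1, flow now 30.
Augment Depot→Jct1→HubC→Y1→Port: bottleneck 3, flow now 33.
No augmenting path remains; maximum flow = 33.
In the residual graph, reachable from Depot: {Depot, Y3, HubB, Y2}.
Min-cut edges: Depot→Jct1 (4), Depot→HubC (5), Depot→Port (16), HubB→Port (8); capacity 4 + 5 + 16 + 8 = 33.
This cut is saturated, so no flow can exceed 33.

33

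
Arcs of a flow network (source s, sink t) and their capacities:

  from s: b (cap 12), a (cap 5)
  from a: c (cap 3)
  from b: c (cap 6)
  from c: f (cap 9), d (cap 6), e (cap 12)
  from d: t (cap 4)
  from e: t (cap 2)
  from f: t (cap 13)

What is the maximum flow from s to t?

9

Augment s→a→c→d→t: bottleneck 3, flow now 3.
Augment s→b→c→d→t: bottleneck 1, flow now 4.
Augment s→b→c→e→t: bottleneck 2, flow now 6.
Augment s→b→c→f→t: bottleneck 3, flow now 9.
No augmenting path remains; maximum flow = 9.
In the residual graph, reachable from s: {s, a, b}.
Min-cut edges: a→c (3), b→c (6); capacity 3 + 6 = 9.
This cut is saturated, so no flow can exceed 9.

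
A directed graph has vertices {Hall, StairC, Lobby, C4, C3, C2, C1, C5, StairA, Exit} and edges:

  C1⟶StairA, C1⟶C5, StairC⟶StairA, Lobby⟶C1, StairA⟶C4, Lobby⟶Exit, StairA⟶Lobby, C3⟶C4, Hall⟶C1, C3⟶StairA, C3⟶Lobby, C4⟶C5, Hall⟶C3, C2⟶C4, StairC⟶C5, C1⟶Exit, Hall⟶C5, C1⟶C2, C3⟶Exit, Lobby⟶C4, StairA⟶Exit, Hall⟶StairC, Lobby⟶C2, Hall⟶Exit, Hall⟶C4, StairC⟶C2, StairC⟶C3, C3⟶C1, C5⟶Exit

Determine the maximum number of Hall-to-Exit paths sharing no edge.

5

Assign every edge capacity 1; by Menger, the answer equals the max flow.
Path Hall→Exit (+1); total 1.
Path Hall→C3→Exit (+1); total 2.
Path Hall→C1→Exit (+1); total 3.
Path Hall→C5→Exit (+1); total 4.
Path Hall→StairC→StairA→Exit (+1); total 5.
No residual Hall→Exit path; max flow = 5.
Certifying cut of size 5: {C5→Exit, Hall→C1, Hall→C3, Hall→Exit, Hall→StairC}.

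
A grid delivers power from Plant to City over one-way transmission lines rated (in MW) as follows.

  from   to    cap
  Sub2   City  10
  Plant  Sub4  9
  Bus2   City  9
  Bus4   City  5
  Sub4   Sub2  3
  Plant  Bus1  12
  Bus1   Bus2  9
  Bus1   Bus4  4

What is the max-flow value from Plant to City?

15

Augment Plant→Sub4→Sub2→City: bottleneck 3, flow now 3.
Augment Plant→Bus1→Bus2→City: bottleneck 9, flow now 12.
Augment Plant→Bus1→Bus4→City: bottleneck 3, flow now 15.
No augmenting path remains; maximum flow = 15.
In the residual graph, reachable from Plant: {Plant, Sub4}.
Min-cut edges: Plant→Bus1 (12), Sub4→Sub2 (3); capacity 12 + 3 = 15.
This cut is saturated, so no flow can exceed 15.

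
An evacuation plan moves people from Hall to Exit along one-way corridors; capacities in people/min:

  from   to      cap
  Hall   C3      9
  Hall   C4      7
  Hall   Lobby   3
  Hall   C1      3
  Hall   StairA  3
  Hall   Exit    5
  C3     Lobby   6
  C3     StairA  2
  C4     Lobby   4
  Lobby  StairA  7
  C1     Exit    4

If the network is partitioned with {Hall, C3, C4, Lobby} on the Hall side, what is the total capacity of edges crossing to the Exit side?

Edges leaving {Hall, C3, C4, Lobby}: Hall→C1 (3), Hall→StairA (3), Hall→Exit (5), C3→StairA (2), Lobby→StairA (7).
Cut capacity = 3 + 3 + 5 + 2 + 7 = 20.

20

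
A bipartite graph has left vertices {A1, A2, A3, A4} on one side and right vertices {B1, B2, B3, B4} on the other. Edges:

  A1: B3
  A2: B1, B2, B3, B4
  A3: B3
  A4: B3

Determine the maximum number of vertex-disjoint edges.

2

Unit-capacity flow: source→left, listed edges, right→sink; max matching = max flow.
Augmenting path A1→B3 (+1); matched 1.
Augmenting path A2→B1 (+1); matched 2.
No augmenting path remains; maximum matching = 2.
König certificate: {A2, B3} is a vertex cover of size 2 (every listed pair touches it), so no matching can be larger.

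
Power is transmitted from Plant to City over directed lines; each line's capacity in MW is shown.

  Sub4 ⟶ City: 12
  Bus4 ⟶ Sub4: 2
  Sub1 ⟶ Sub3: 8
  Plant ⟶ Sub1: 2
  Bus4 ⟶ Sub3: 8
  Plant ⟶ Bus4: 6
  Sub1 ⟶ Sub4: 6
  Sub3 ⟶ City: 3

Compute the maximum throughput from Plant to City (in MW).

Augment Plant→Sub1→Sub4→City: bottleneck 2, flow now 2.
Augment Plant→Bus4→Sub4→City: bottleneck 2, flow now 4.
Augment Plant→Bus4→Sub3→City: bottleneck 3, flow now 7.
No augmenting path remains; maximum flow = 7.
In the residual graph, reachable from Plant: {Plant, Bus4, Sub3}.
Min-cut edges: Plant→Sub1 (2), Bus4→Sub4 (2), Sub3→City (3); capacity 2 + 2 + 3 = 7.
This cut is saturated, so no flow can exceed 7.

7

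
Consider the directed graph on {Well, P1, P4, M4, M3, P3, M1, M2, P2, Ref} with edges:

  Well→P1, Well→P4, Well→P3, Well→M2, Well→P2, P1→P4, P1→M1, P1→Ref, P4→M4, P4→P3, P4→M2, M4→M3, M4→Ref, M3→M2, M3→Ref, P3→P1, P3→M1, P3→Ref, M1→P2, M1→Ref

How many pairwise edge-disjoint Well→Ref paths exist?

Assign every edge capacity 1; by Menger, the answer equals the max flow.
Path Well→P1→Ref (+1); total 1.
Path Well→P3→Ref (+1); total 2.
Path Well→P4→M4→Ref (+1); total 3.
No residual Well→Ref path; max flow = 3.
Certifying cut of size 3: {Well→P1, Well→P3, Well→P4}.

3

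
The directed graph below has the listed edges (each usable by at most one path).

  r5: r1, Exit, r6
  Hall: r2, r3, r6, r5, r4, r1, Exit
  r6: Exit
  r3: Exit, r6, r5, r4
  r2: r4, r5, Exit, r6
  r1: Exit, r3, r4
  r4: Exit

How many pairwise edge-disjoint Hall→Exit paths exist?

7

Assign every edge capacity 1; by Menger, the answer equals the max flow.
Path Hall→Exit (+1); total 1.
Path Hall→r1→Exit (+1); total 2.
Path Hall→r2→Exit (+1); total 3.
Path Hall→r3→Exit (+1); total 4.
Path Hall→r4→Exit (+1); total 5.
Path Hall→r5→Exit (+1); total 6.
Path Hall→r6→Exit (+1); total 7.
No residual Hall→Exit path; max flow = 7.
Certifying cut of size 7: {Hall→Exit, Hall→r1, Hall→r2, Hall→r3, Hall→r4, Hall→r5, Hall→r6}.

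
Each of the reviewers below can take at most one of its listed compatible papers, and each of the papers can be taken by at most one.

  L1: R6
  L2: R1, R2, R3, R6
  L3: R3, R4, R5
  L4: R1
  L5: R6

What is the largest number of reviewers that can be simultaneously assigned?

4

Unit-capacity flow: source→left, listed edges, right→sink; max matching = max flow.
Augmenting path L1→R6 (+1); matched 1.
Augmenting path L2→R1 (+1); matched 2.
Augmenting path L3→R3 (+1); matched 3.
Augmenting path L4→R1→L2→R2 (+1); matched 4.
No augmenting path remains; maximum matching = 4.
König certificate: {L2, L3, L4, R6} is a vertex cover of size 4 (every listed pair touches it), so no matching can be larger.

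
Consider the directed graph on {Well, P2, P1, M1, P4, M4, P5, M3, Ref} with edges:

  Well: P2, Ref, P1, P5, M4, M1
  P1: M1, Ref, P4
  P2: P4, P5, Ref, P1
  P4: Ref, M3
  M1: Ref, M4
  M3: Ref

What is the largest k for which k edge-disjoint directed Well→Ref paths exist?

Assign every edge capacity 1; by Menger, the answer equals the max flow.
Path Well→Ref (+1); total 1.
Path Well→P2→Ref (+1); total 2.
Path Well→P1→Ref (+1); total 3.
Path Well→M1→Ref (+1); total 4.
No residual Well→Ref path; max flow = 4.
Certifying cut of size 4: {Well→M1, Well→P1, Well→P2, Well→Ref}.

4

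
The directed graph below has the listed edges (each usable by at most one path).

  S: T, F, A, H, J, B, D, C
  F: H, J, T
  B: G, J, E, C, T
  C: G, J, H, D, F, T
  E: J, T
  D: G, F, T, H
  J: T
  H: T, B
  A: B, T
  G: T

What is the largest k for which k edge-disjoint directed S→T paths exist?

8

Assign every edge capacity 1; by Menger, the answer equals the max flow.
Path S→T (+1); total 1.
Path S→A→T (+1); total 2.
Path S→B→T (+1); total 3.
Path S→C→T (+1); total 4.
Path S→D→T (+1); total 5.
Path S→F→T (+1); total 6.
Path S→H→T (+1); total 7.
Path S→J→T (+1); total 8.
No residual S→T path; max flow = 8.
Certifying cut of size 8: {S→A, S→B, S→C, S→D, S→F, S→H, S→J, S→T}.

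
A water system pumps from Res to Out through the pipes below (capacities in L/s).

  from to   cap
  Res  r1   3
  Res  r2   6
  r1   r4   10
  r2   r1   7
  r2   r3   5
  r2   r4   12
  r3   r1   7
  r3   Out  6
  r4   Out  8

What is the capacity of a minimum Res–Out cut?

Augment Res→r1→r4→Out: bottleneck 3, flow now 3.
Augment Res→r2→r3→Out: bottleneck 5, flow now 8.
Augment Res→r2→r4→Out: bottleneck 1, flow now 9.
No augmenting path remains; maximum flow = 9.
By max-flow min-cut, the minimum cut capacity equals the max flow.
In the residual graph, reachable from Res: {Res}.
Min-cut edges: Res→r1 (3), Res→r2 (6); capacity 3 + 6 = 9.

9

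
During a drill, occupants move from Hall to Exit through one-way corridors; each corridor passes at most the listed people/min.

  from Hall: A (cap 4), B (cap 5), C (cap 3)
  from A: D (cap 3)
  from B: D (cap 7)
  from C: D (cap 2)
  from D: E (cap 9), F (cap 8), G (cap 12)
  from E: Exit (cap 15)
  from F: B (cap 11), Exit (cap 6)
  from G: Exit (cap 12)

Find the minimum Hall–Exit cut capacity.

10

Augment Hall→A→D→E→Exit: bottleneck 3, flow now 3.
Augment Hall→B→D→E→Exit: bottleneck 5, flow now 8.
Augment Hall→C→D→E→Exit: bottleneck 1, flow now 9.
Augment Hall→C→D→F→Exit: bottleneck 1, flow now 10.
No augmenting path remains; maximum flow = 10.
By max-flow min-cut, the minimum cut capacity equals the max flow.
In the residual graph, reachable from Hall: {Hall, A, C}.
Min-cut edges: Hall→B (5), A→D (3), C→D (2); capacity 5 + 3 + 2 = 10.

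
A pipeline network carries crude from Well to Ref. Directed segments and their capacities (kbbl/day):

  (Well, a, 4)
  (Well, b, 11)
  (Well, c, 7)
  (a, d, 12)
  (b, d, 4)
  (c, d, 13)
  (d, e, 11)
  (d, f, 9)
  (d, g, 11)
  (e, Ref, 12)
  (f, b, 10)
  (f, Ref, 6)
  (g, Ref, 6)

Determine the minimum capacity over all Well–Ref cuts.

15

Augment Well→a→d→e→Ref: bottleneck 4, flow now 4.
Augment Well→b→d→e→Ref: bottleneck 4, flow now 8.
Augment Well→c→d→e→Ref: bottleneck 3, flow now 11.
Augment Well→c→d→f→Ref: bottleneck 4, flow now 15.
No augmenting path remains; maximum flow = 15.
By max-flow min-cut, the minimum cut capacity equals the max flow.
In the residual graph, reachable from Well: {Well, b}.
Min-cut edges: Well→a (4), Well→c (7), b→d (4); capacity 4 + 7 + 4 = 15.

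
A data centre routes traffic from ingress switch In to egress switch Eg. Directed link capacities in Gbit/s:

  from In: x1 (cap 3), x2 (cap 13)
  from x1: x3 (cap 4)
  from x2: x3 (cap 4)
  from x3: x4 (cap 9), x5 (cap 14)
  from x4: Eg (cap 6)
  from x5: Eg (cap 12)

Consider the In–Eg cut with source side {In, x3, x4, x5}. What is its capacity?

34

Edges leaving {In, x3, x4, x5}: In→x1 (3), In→x2 (13), x4→Eg (6), x5→Eg (12).
Cut capacity = 3 + 13 + 6 + 12 = 34.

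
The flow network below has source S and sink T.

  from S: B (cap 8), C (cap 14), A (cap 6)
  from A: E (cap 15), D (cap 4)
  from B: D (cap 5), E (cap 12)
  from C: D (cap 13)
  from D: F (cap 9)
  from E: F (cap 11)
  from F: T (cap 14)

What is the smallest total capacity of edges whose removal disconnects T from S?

Augment S→A→D→F→T: bottleneck 4, flow now 4.
Augment S→A→E→F→T: bottleneck 2, flow now 6.
Augment S→B→D→F→T: bottleneck 5, flow now 11.
Augment S→B→E→F→T: bottleneck 3, flow now 14.
No augmenting path remains; maximum flow = 14.
By max-flow min-cut, the minimum cut capacity equals the max flow.
In the residual graph, reachable from S: {S, A, B, C, D, E, F}.
Min-cut edges: F→T (14); capacity 14 = 14.

14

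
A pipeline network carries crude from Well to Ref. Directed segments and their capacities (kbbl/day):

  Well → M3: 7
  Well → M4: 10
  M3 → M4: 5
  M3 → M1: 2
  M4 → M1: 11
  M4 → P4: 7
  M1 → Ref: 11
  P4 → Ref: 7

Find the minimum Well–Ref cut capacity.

17

Augment Well→M3→M1→Ref: bottleneck 2, flow now 2.
Augment Well→M4→M1→Ref: bottleneck 9, flow now 11.
Augment Well→M4→P4→Ref: bottleneck 1, flow now 12.
Augment Well→M3→M4→P4→Ref: bottleneck 5, flow now 17.
No augmenting path remains; maximum flow = 17.
By max-flow min-cut, the minimum cut capacity equals the max flow.
In the residual graph, reachable from Well: {Well}.
Min-cut edges: Well→M3 (7), Well→M4 (10); capacity 7 + 10 = 17.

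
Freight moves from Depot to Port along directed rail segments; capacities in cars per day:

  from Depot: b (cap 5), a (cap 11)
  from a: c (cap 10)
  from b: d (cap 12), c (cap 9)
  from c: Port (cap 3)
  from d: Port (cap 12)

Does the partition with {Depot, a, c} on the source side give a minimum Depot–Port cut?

Given cut capacity: 5 + 3 = 8.
Augment Depot→a→c→Port: bottleneck 3, flow now 3.
Augment Depot→b→d→Port: bottleneck 5, flow now 8.
No augmenting path remains; maximum flow = 8.
Cut capacity 8 equals the max flow, so it is a minimum cut.

Yes — it is a minimum cut (capacity 8).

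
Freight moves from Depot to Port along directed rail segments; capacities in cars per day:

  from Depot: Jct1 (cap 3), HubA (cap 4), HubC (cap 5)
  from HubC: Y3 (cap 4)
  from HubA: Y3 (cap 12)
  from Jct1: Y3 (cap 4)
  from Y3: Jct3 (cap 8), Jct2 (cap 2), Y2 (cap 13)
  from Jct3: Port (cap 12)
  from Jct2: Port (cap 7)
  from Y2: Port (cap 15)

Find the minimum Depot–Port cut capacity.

11

Augment Depot→HubC→Y3→Jct3→Port: bottleneck 4, flow now 4.
Augment Depot→HubA→Y3→Jct3→Port: bottleneck 4, flow now 8.
Augment Depot→Jct1→Y3→Jct2→Port: bottleneck 2, flow now 10.
Augment Depot→Jct1→Y3→Y2→Port: bottleneck 1, flow now 11.
No augmenting path remains; maximum flow = 11.
By max-flow min-cut, the minimum cut capacity equals the max flow.
In the residual graph, reachable from Depot: {Depot, HubC}.
Min-cut edges: Depot→HubA (4), Depot→Jct1 (3), HubC→Y3 (4); capacity 4 + 3 + 4 = 11.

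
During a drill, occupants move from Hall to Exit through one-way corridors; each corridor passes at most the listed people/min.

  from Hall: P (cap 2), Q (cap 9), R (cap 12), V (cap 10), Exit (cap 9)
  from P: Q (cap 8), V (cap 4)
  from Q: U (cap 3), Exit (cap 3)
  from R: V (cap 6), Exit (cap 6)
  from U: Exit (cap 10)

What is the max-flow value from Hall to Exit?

21

Augment Hall→Exit: bottleneck 9, flow now 9.
Augment Hall→Q→Exit: bottleneck 3, flow now 12.
Augment Hall→R→Exit: bottleneck 6, flow now 18.
Augment Hall→Q→U→Exit: bottleneck 3, flow now 21.
No augmenting path remains; maximum flow = 21.
In the residual graph, reachable from Hall: {Hall, P, Q, R, V}.
Min-cut edges: Hall→Exit (9), Q→U (3), Q→Exit (3), R→Exit (6); capacity 9 + 3 + 3 + 6 = 21.
This cut is saturated, so no flow can exceed 21.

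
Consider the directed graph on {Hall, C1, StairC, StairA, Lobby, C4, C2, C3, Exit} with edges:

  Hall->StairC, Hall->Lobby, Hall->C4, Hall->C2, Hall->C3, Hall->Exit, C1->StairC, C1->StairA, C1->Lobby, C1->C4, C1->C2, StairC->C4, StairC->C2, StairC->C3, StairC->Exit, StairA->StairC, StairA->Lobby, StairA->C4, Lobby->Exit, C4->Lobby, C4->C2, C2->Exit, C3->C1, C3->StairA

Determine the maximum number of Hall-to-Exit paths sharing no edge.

4

Assign every edge capacity 1; by Menger, the answer equals the max flow.
Path Hall→Exit (+1); total 1.
Path Hall→StairC→Exit (+1); total 2.
Path Hall→Lobby→Exit (+1); total 3.
Path Hall→C2→Exit (+1); total 4.
No residual Hall→Exit path; max flow = 4.
Certifying cut of size 4: {C2→Exit, Hall→Exit, Lobby→Exit, StairC→Exit}.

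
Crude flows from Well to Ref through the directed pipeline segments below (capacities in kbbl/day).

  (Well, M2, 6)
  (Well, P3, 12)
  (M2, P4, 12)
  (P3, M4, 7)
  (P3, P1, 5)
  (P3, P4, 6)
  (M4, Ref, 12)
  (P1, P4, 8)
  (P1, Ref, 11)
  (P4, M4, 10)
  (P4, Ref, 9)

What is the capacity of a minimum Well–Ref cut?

18

Augment Well→M2→P4→Ref: bottleneck 6, flow now 6.
Augment Well→P3→M4→Ref: bottleneck 7, flow now 13.
Augment Well→P3→P1→Ref: bottleneck 5, flow now 18.
No augmenting path remains; maximum flow = 18.
By max-flow min-cut, the minimum cut capacity equals the max flow.
In the residual graph, reachable from Well: {Well}.
Min-cut edges: Well→M2 (6), Well→P3 (12); capacity 6 + 12 = 18.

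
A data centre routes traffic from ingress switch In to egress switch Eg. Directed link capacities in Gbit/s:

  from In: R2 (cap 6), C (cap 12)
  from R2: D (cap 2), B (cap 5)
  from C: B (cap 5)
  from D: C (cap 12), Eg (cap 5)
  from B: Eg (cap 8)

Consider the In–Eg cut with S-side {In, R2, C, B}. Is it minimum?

Yes — it is a minimum cut (capacity 10).

Given cut capacity: 2 + 8 = 10.
Augment In→R2→D→Eg: bottleneck 2, flow now 2.
Augment In→R2→B→Eg: bottleneck 4, flow now 6.
Augment In→C→B→Eg: bottleneck 4, flow now 10.
No augmenting path remains; maximum flow = 10.
Cut capacity 10 equals the max flow, so it is a minimum cut.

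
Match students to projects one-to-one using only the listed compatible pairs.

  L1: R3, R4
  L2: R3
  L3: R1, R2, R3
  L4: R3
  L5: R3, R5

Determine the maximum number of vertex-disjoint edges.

4

Unit-capacity flow: source→left, listed edges, right→sink; max matching = max flow.
Augmenting path L1→R3 (+1); matched 1.
Augmenting path L3→R1 (+1); matched 2.
Augmenting path L5→R5 (+1); matched 3.
Augmenting path L2→R3→L1→R4 (+1); matched 4.
No augmenting path remains; maximum matching = 4.
König certificate: {L1, L3, L5, R3} is a vertex cover of size 4 (every listed pair touches it), so no matching can be larger.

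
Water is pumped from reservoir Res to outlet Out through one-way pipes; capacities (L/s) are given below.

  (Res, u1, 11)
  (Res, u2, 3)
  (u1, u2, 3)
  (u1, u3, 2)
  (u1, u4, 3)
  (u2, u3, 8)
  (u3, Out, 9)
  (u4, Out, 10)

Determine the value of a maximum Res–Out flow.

11

Augment Res→u1→u3→Out: bottleneck 2, flow now 2.
Augment Res→u1→u4→Out: bottleneck 3, flow now 5.
Augment Res→u2→u3→Out: bottleneck 3, flow now 8.
Augment Res→u1→u2→u3→Out: bottleneck 3, flow now 11.
No augmenting path remains; maximum flow = 11.
In the residual graph, reachable from Res: {Res, u1}.
Min-cut edges: Res→u2 (3), u1→u2 (3), u1→u3 (2), u1→u4 (3); capacity 3 + 3 + 2 + 3 = 11.
This cut is saturated, so no flow can exceed 11.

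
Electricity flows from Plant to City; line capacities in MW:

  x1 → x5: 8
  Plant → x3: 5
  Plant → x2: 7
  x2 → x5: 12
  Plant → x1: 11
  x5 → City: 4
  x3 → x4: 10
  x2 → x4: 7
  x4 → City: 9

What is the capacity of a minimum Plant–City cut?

13

Augment Plant→x1→x5→City: bottleneck 4, flow now 4.
Augment Plant→x2→x4→City: bottleneck 7, flow now 11.
Augment Plant→x3→x4→City: bottleneck 2, flow now 13.
No augmenting path remains; maximum flow = 13.
By max-flow min-cut, the minimum cut capacity equals the max flow.
In the residual graph, reachable from Plant: {Plant, x1, x2, x3, x4, x5}.
Min-cut edges: x4→City (9), x5→City (4); capacity 9 + 4 = 13.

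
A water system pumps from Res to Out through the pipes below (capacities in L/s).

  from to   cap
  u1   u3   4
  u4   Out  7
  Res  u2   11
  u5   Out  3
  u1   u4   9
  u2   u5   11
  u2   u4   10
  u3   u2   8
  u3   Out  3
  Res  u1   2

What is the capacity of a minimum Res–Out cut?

Augment Res→u1→u3→Out: bottleneck 2, flow now 2.
Augment Res→u2→u4→Out: bottleneck 7, flow now 9.
Augment Res→u2→u5→Out: bottleneck 3, flow now 12.
No augmenting path remains; maximum flow = 12.
By max-flow min-cut, the minimum cut capacity equals the max flow.
In the residual graph, reachable from Res: {Res, u2, u4, u5}.
Min-cut edges: Res→u1 (2), u4→Out (7), u5→Out (3); capacity 2 + 7 + 3 = 12.

12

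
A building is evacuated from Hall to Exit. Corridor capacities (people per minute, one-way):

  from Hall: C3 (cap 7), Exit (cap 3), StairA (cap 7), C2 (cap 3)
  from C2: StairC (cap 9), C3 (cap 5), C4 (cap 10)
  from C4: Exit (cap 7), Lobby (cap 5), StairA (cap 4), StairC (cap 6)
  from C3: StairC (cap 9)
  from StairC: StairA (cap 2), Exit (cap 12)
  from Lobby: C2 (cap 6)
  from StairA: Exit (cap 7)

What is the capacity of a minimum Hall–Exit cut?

Augment Hall→Exit: bottleneck 3, flow now 3.
Augment Hall→StairA→Exit: bottleneck 7, flow now 10.
Augment Hall→C2→C4→Exit: bottleneck 3, flow now 13.
Augment Hall→C3→StairC→Exit: bottleneck 7, flow now 20.
No augmenting path remains; maximum flow = 20.
By max-flow min-cut, the minimum cut capacity equals the max flow.
In the residual graph, reachable from Hall: {Hall}.
Min-cut edges: Hall→C2 (3), Hall→C3 (7), Hall→StairA (7), Hall→Exit (3); capacity 3 + 7 + 7 + 3 = 20.

20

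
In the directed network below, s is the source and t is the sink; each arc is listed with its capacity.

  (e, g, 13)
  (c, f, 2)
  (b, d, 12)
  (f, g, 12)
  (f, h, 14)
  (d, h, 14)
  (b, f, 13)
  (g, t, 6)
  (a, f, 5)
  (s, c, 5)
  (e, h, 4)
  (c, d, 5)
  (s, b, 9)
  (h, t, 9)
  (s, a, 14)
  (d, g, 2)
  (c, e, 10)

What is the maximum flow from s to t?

Augment s→a→f→g→t: bottleneck 5, flow now 5.
Augment s→b→d→g→t: bottleneck 1, flow now 6.
Augment s→b→d→h→t: bottleneck 8, flow now 14.
Augment s→c→d→h→t: bottleneck 1, flow now 15.
No augmenting path remains; maximum flow = 15.
In the residual graph, reachable from s: {s, a, b, c, d, e, f, g, h}.
Min-cut edges: g→t (6), h→t (9); capacity 6 + 9 = 15.
This cut is saturated, so no flow can exceed 15.

15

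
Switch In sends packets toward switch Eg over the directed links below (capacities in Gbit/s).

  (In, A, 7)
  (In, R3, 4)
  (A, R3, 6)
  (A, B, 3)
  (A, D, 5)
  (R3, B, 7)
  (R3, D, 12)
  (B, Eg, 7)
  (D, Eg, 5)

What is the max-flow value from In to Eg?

11

Augment In→A→B→Eg: bottleneck 3, flow now 3.
Augment In→A→D→Eg: bottleneck 4, flow now 7.
Augment In→R3→B→Eg: bottleneck 4, flow now 11.
No augmenting path remains; maximum flow = 11.
In the residual graph, reachable from In: {In}.
Min-cut edges: In→A (7), In→R3 (4); capacity 7 + 4 = 11.
This cut is saturated, so no flow can exceed 11.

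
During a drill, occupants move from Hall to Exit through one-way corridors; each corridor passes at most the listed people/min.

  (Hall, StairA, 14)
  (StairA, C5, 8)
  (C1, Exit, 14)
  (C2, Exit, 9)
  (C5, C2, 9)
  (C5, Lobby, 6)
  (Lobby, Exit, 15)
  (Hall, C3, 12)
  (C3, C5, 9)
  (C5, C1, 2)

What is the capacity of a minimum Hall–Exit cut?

Augment Hall→C3→C5→C1→Exit: bottleneck 2, flow now 2.
Augment Hall→C3→C5→C2→Exit: bottleneck 7, flow now 9.
Augment Hall→StairA→C5→C2→Exit: bottleneck 2, flow now 11.
Augment Hall→StairA→C5→Lobby→Exit: bottleneck 6, flow now 17.
No augmenting path remains; maximum flow = 17.
By max-flow min-cut, the minimum cut capacity equals the max flow.
In the residual graph, reachable from Hall: {Hall, C3, StairA}.
Min-cut edges: C3→C5 (9), StairA→C5 (8); capacity 9 + 8 = 17.

17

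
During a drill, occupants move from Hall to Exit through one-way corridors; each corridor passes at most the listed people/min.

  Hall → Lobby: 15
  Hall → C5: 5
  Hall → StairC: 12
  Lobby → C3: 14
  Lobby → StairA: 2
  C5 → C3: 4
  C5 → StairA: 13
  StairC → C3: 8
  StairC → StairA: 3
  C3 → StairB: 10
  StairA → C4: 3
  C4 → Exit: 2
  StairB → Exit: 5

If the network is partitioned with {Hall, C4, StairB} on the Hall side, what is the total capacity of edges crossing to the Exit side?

39

Edges leaving {Hall, C4, StairB}: Hall→Lobby (15), Hall→C5 (5), Hall→StairC (12), C4→Exit (2), StairB→Exit (5).
Cut capacity = 15 + 5 + 12 + 2 + 5 = 39.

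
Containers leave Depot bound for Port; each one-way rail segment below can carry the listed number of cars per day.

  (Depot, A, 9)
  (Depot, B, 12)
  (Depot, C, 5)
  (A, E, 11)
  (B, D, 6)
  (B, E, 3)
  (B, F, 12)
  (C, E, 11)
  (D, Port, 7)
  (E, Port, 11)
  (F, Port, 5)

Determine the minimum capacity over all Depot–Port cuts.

Augment Depot→A→E→Port: bottleneck 9, flow now 9.
Augment Depot→B→D→Port: bottleneck 6, flow now 15.
Augment Depot→B→E→Port: bottleneck 2, flow now 17.
Augment Depot→B→F→Port: bottleneck 4, flow now 21.
Augment Depot→C→E→B→F→Port: bottleneck 1, flow now 22. (uses reverse residual edge)
No augmenting path remains; maximum flow = 22.
By max-flow min-cut, the minimum cut capacity equals the max flow.
In the residual graph, reachable from Depot: {Depot, A, B, C, E, F}.
Min-cut edges: B→D (6), E→Port (11), F→Port (5); capacity 6 + 11 + 5 = 22.

22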